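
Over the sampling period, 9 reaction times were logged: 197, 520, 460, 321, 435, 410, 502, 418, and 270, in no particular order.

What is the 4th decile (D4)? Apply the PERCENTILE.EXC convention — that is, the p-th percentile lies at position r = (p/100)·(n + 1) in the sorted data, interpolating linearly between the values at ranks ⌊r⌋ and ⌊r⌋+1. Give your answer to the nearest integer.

Sorted: 197, 270, 321, 410, 418, 435, 460, 502, 520.
n = 9.
r = (40/100)·(9 + 1) = 4.
r is an integer, so P40 is the value at rank 4: 410.

410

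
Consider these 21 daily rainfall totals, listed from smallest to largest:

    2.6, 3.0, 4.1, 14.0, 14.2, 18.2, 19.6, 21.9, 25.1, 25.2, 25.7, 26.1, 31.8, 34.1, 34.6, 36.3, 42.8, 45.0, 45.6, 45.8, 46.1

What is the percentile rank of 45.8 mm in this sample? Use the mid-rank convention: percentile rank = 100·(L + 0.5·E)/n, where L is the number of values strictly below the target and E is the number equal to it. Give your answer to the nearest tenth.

Count below 45.8: L = 19; count equal: E = 1; n = 21.
Percentile rank = 100·(19 + 0.5·1)/21 = 100·19.5/21 = 92.86.

92.9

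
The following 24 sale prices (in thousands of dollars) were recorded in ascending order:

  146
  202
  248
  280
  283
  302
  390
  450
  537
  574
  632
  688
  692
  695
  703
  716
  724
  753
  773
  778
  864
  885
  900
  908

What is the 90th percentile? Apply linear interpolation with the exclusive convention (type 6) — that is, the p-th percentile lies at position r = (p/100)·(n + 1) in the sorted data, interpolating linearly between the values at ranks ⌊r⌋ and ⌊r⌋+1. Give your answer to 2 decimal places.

892.50

n = 24.
r = (90/100)·(24 + 1) = 22.5.
Rank 22 is 885 and rank 23 is 900.
Interpolate: 885 + 0.5·(900 − 885) = 885 + 0.5·15 = 892.5.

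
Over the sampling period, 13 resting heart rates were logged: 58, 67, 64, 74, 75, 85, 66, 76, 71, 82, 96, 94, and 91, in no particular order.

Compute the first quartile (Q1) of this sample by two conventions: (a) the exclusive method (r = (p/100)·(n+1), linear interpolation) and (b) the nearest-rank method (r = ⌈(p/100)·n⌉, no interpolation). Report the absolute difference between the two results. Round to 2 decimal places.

0.50

Sorted: 58, 64, 66, 67, 71, 74, 75, 76, 82, 85, 91, 94, 96.
n = 13.
(a) r = 3.5; between ranks 3 (66) and 4 (67): 66.5.
(b) the nearest-rank method: rank 4 → 67.
|66.5 − 67| = 0.5.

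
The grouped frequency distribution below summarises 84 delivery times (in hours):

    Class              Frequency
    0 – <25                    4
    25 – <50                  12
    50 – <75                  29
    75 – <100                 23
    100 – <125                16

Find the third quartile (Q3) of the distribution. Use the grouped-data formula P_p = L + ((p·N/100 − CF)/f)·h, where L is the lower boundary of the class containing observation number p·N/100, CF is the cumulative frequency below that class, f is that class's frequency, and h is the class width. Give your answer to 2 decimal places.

94.57

N = 84; target position k = 75/100 · 84 = 63.
Cumulative frequencies: 4, 16, 45, 68, 84.
Observation 63 falls in the class 75 – <100.
L = 75, CF = 45, f = 23, h = 25.
P75 = 75 + ((63 − 45)/23)·25 = 75 + 19.5652 = 94.5652.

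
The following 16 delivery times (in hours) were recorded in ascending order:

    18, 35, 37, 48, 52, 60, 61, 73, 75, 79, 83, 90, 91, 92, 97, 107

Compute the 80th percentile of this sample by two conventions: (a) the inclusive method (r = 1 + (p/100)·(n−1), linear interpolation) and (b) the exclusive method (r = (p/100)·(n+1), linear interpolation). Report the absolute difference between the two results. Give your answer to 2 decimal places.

n = 16.
(a) r = 13 → value at rank 13 = 91.
(b) r = 13.6; between ranks 13 (91) and 14 (92): 91.6.
|91 − 91.6| = 0.6.

0.60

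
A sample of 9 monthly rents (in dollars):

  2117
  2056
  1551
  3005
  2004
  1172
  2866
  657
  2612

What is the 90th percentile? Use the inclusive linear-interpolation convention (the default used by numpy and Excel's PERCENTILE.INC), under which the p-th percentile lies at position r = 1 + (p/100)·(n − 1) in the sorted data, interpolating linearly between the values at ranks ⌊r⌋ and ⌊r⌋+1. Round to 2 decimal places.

2893.80

Sorted: 657, 1172, 1551, 2004, 2056, 2117, 2612, 2866, 3005.
n = 9.
r = 1 + (90/100)·(9 − 1) = 1 + 7.2 = 8.2.
Rank 8 is 2866 and rank 9 is 3005.
Interpolate: 2866 + 0.2·(3005 − 2866) = 2866 + 0.2·139 = 2893.8.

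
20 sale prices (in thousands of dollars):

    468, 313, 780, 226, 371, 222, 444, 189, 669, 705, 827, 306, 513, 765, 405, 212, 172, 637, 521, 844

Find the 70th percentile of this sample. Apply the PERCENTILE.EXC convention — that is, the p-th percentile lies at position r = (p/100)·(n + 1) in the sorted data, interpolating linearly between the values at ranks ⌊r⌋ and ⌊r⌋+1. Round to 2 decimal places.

Sorted: 172, 189, 212, 222, 226, 306, 313, 371, 405, 444, 468, 513, 521, 637, 669, 705, 765, 780, 827, 844.
n = 20.
r = (70/100)·(20 + 1) = 14.7.
Rank 14 is 637 and rank 15 is 669.
Interpolate: 637 + 0.7·(669 − 637) = 637 + 0.7·32 = 659.4.

659.40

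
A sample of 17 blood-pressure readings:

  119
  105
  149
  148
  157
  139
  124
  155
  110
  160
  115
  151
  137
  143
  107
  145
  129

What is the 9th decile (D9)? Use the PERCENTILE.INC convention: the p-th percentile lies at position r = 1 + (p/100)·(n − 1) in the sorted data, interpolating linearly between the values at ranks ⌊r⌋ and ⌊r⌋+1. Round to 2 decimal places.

Sorted: 105, 107, 110, 115, 119, 124, 129, 137, 139, 143, 145, 148, 149, 151, 155, 157, 160.
n = 17.
r = 1 + (90/100)·(17 − 1) = 1 + 14.4 = 15.4.
Rank 15 is 155 and rank 16 is 157.
Interpolate: 155 + 0.4·(157 − 155) = 155 + 0.4·2 = 155.8.

155.80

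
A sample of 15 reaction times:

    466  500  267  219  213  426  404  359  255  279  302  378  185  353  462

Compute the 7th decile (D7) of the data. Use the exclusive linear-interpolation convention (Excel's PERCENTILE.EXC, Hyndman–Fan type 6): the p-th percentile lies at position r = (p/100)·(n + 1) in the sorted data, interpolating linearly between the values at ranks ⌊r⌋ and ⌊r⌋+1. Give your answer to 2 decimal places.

408.40

Sorted: 185, 213, 219, 255, 267, 279, 302, 353, 359, 378, 404, 426, 462, 466, 500.
n = 15.
r = (70/100)·(15 + 1) = 11.2.
Rank 11 is 404 and rank 12 is 426.
Interpolate: 404 + 0.2·(426 − 404) = 404 + 0.2·22 = 408.4.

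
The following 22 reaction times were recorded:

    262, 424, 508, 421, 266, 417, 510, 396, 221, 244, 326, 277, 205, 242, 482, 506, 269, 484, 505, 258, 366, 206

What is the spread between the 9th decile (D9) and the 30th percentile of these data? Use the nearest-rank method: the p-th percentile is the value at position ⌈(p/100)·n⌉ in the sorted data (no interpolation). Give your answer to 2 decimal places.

Sorted: 205, 206, 221, 242, 244, 258, 262, 266, 269, 277, 326, 366, 396, 417, 421, 424, 482, 484, 505, 506, 508, 510.
n = 22.
P30: rank ⌈30/100·22⌉ = 7 → 262.
P90: rank ⌈90/100·22⌉ = 20 → 506.
Difference: 506 − 262 = 244.

244.00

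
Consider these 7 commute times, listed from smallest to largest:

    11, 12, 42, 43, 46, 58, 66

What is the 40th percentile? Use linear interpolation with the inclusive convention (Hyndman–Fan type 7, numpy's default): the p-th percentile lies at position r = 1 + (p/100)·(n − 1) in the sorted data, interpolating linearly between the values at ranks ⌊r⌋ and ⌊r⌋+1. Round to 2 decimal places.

42.40

n = 7.
r = 1 + (40/100)·(7 − 1) = 1 + 2.4 = 3.4.
Rank 3 is 42 and rank 4 is 43.
Interpolate: 42 + 0.4·(43 − 42) = 42 + 0.4·1 = 42.4.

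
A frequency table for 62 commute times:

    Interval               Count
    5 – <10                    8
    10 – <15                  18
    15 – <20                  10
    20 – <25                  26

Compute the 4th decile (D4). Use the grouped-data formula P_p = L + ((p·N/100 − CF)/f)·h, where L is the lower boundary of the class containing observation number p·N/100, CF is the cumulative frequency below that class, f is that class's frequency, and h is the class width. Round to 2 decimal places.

14.67

N = 62; target position k = 40/100 · 62 = 24.8.
Cumulative frequencies: 8, 26, 36, 62.
Observation 24.8 falls in the class 10 – <15.
L = 10, CF = 8, f = 18, h = 5.
P40 = 10 + ((24.8 − 8)/18)·5 = 10 + 4.66667 = 14.6667.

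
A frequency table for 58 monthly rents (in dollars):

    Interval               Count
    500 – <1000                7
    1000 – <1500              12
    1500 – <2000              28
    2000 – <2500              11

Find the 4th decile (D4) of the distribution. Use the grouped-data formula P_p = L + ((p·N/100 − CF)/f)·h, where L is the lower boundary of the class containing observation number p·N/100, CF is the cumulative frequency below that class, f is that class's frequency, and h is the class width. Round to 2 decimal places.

1575.00

N = 58; target position k = 40/100 · 58 = 23.2.
Cumulative frequencies: 7, 19, 47, 58.
Observation 23.2 falls in the class 1500 – <2000.
L = 1500, CF = 19, f = 28, h = 500.
P40 = 1500 + ((23.2 − 19)/28)·500 = 1500 + 75 = 1575.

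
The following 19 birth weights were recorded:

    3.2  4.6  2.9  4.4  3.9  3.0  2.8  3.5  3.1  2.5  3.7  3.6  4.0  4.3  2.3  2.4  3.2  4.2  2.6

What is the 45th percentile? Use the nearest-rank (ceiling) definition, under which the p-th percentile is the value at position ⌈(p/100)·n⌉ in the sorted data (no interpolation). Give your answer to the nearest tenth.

Sorted: 2.3, 2.4, 2.5, 2.6, 2.8, 2.9, 3.0, 3.1, 3.2, 3.2, 3.5, 3.6, 3.7, 3.9, 4.0, 4.2, 4.3, 4.4, 4.6.
n = 19.
Position = ⌈45/100 · 19⌉ = ⌈8.55⌉ = 9.
The value at rank 9 is 3.2.

3.2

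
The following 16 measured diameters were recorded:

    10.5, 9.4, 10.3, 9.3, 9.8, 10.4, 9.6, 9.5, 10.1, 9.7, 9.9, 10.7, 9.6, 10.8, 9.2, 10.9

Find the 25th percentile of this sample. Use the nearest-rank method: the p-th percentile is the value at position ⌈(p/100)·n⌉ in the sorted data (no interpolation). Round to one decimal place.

9.5

Sorted: 9.2, 9.3, 9.4, 9.5, 9.6, 9.6, 9.7, 9.8, 9.9, 10.1, 10.3, 10.4, 10.5, 10.7, 10.8, 10.9.
n = 16.
Position = ⌈25/100 · 16⌉ = ⌈4⌉ = 4.
The value at rank 4 is 9.5.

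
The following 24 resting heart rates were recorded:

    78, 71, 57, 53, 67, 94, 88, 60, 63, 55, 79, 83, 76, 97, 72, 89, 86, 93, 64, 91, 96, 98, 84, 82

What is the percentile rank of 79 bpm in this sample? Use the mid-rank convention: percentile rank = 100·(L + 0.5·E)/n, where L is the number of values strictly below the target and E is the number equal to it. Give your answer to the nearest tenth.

Sorted: 53, 55, 57, 60, 63, 64, 67, 71, 72, 76, 78, 79, 82, 83, 84, 86, 88, 89, 91, 93, 94, 96, 97, 98.
Count below 79: L = 11; count equal: E = 1; n = 24.
Percentile rank = 100·(11 + 0.5·1)/24 = 100·11.5/24 = 47.92.

47.9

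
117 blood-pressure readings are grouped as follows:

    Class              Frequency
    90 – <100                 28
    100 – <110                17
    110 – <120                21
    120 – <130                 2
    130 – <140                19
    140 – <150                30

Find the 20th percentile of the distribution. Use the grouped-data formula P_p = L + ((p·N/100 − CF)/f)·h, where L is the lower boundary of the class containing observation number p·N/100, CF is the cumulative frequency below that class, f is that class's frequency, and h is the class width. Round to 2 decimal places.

N = 117; target position k = 20/100 · 117 = 23.4.
Cumulative frequencies: 28, 45, 66, 68, 87, 117.
Observation 23.4 falls in the class 90 – <100.
L = 90, CF = 0, f = 28, h = 10.
P20 = 90 + ((23.4 − 0)/28)·10 = 90 + 8.35714 = 98.3571.

98.36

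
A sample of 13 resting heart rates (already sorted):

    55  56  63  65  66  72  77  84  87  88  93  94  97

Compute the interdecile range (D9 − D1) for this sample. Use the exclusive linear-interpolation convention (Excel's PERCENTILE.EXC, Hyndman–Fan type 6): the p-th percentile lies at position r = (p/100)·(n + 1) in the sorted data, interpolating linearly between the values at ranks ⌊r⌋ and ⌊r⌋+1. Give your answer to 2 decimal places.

40.40

n = 13.
P10: r = 1.4; ranks 1–2 are 55, 56; interpolating gives 55.4.
P90: r = 12.6; ranks 12–13 are 94, 97; interpolating gives 95.8.
Difference: 95.8 − 55.4 = 40.4.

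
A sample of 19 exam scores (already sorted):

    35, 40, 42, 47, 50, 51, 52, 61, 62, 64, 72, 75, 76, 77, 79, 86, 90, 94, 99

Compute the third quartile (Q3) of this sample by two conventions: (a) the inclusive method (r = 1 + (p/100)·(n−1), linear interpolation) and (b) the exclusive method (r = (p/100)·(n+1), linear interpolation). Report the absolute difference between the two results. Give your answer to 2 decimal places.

n = 19.
(a) r = 14.5; between ranks 14 (77) and 15 (79): 78.
(b) r = 15 → value at rank 15 = 79.
|78 − 79| = 1.

1.00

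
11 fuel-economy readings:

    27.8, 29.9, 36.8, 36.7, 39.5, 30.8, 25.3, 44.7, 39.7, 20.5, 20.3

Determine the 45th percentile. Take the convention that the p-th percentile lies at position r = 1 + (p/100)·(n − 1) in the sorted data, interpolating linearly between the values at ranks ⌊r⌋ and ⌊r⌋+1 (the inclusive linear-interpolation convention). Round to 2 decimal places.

30.35

Sorted: 20.3, 20.5, 25.3, 27.8, 29.9, 30.8, 36.7, 36.8, 39.5, 39.7, 44.7.
n = 11.
r = 1 + (45/100)·(11 − 1) = 1 + 4.5 = 5.5.
Rank 5 is 29.9 and rank 6 is 30.8.
Interpolate: 29.9 + 0.5·(30.8 − 29.9) = 29.9 + 0.5·0.9 = 30.35.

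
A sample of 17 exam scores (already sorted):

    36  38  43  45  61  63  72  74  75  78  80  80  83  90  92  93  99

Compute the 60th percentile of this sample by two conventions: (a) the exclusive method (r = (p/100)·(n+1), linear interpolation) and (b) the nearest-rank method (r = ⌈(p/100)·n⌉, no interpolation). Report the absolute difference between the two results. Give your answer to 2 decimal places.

0.40

n = 17.
(a) r = 10.8; between ranks 10 (78) and 11 (80): 79.6.
(b) the nearest-rank method: rank 11 → 80.
|79.6 − 80| = 0.4.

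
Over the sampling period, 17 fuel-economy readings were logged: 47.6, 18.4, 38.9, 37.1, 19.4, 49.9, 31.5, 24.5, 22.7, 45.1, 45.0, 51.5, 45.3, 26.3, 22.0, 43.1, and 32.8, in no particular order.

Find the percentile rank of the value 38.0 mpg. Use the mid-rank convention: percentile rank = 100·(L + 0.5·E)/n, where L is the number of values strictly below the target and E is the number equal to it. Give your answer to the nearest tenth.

52.9

Sorted: 18.4, 19.4, 22.0, 22.7, 24.5, 26.3, 31.5, 32.8, 37.1, 38.9, 43.1, 45.0, 45.1, 45.3, 47.6, 49.9, 51.5.
Count below 38.0: L = 9; count equal: E = 0; n = 17.
Percentile rank = 100·(9 + 0.5·0)/17 = 100·9/17 = 52.94.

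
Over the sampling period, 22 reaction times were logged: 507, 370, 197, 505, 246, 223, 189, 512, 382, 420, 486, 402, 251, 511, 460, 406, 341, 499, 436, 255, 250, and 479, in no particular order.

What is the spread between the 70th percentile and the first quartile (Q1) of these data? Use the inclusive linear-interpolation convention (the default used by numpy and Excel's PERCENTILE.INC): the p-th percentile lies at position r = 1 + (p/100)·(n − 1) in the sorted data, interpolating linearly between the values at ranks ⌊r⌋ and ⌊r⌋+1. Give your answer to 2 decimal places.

221.30

Sorted: 189, 197, 223, 246, 250, 251, 255, 341, 370, 382, 402, 406, 420, 436, 460, 479, 486, 499, 505, 507, 511, 512.
n = 22.
P25: r = 6.25; ranks 6–7 are 251, 255; interpolating gives 252.
P70: r = 15.7; ranks 15–16 are 460, 479; interpolating gives 473.3.
Difference: 473.3 − 252 = 221.3.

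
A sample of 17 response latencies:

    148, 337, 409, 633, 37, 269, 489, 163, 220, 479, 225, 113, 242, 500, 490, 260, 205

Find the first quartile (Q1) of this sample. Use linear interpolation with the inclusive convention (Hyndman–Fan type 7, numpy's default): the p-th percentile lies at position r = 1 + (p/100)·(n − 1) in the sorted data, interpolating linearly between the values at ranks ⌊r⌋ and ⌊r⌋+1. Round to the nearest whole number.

205

Sorted: 37, 113, 148, 163, 205, 220, 225, 242, 260, 269, 337, 409, 479, 489, 490, 500, 633.
n = 17.
r = 1 + (25/100)·(17 − 1) = 1 + 4 = 5.
r is an integer, so P25 is the value at rank 5: 205.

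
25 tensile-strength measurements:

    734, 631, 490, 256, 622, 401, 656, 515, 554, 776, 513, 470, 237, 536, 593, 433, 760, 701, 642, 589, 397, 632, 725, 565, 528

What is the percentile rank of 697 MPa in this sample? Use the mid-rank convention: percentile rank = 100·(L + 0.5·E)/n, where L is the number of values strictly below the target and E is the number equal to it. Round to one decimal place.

80.0

Sorted: 237, 256, 397, 401, 433, 470, 490, 513, 515, 528, 536, 554, 565, 589, 593, 622, 631, 632, 642, 656, 701, 725, 734, 760, 776.
Count below 697: L = 20; count equal: E = 0; n = 25.
Percentile rank = 100·(20 + 0.5·0)/25 = 100·20/25 = 80.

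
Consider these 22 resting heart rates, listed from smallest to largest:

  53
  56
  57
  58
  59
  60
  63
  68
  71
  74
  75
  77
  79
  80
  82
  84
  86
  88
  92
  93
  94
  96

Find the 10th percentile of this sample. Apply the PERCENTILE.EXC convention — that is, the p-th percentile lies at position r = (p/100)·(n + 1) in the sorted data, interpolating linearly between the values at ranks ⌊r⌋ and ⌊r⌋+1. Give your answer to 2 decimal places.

56.30

n = 22.
r = (10/100)·(22 + 1) = 2.3.
Rank 2 is 56 and rank 3 is 57.
Interpolate: 56 + 0.3·(57 − 56) = 56 + 0.3·1 = 56.3.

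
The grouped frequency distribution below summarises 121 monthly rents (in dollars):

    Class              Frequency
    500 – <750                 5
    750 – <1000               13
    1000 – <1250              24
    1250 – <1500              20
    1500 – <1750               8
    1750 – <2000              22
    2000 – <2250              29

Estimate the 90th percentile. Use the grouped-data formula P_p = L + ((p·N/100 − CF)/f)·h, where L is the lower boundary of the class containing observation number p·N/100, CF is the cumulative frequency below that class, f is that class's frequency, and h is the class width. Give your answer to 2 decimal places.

N = 121; target position k = 90/100 · 121 = 108.9.
Cumulative frequencies: 5, 18, 42, 62, 70, 92, 121.
Observation 108.9 falls in the class 2000 – <2250.
L = 2000, CF = 92, f = 29, h = 250.
P90 = 2000 + ((108.9 − 92)/29)·250 = 2000 + 145.69 = 2145.69.

2145.69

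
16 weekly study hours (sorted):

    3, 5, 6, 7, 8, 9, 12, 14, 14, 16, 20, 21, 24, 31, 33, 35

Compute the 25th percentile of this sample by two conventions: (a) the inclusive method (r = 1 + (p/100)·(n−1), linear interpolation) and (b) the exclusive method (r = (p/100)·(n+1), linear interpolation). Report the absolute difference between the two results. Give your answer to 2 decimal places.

0.50

n = 16.
(a) r = 4.75; between ranks 4 (7) and 5 (8): 7.75.
(b) r = 4.25; between ranks 4 (7) and 5 (8): 7.25.
|7.75 − 7.25| = 0.5.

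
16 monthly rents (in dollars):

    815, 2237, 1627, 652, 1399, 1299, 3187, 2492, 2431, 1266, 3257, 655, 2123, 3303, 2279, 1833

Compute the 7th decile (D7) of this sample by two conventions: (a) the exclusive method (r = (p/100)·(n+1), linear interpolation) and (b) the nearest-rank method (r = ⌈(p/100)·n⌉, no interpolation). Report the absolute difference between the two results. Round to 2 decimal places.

Sorted: 652, 655, 815, 1266, 1299, 1399, 1627, 1833, 2123, 2237, 2279, 2431, 2492, 3187, 3257, 3303.
n = 16.
(a) r = 11.9; between ranks 11 (2279) and 12 (2431): 2415.8.
(b) the nearest-rank method: rank 12 → 2431.
|2415.8 − 2431| = 15.2.

15.20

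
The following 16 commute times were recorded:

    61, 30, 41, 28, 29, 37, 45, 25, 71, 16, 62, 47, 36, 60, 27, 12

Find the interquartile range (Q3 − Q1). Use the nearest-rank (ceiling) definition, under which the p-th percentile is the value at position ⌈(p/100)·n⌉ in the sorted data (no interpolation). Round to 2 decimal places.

20.00

Sorted: 12, 16, 25, 27, 28, 29, 30, 36, 37, 41, 45, 47, 60, 61, 62, 71.
n = 16.
P25: rank ⌈25/100·16⌉ = 4 → 27.
P75: rank ⌈75/100·16⌉ = 12 → 47.
Difference: 47 − 27 = 20.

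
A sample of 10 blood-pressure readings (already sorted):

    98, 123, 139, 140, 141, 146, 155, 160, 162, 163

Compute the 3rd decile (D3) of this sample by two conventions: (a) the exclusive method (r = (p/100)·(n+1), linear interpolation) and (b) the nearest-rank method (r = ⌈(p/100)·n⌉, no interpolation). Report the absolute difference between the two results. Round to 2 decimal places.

n = 10.
(a) r = 3.3; between ranks 3 (139) and 4 (140): 139.3.
(b) the nearest-rank method: rank 3 → 139.
|139.3 − 139| = 0.3.

0.30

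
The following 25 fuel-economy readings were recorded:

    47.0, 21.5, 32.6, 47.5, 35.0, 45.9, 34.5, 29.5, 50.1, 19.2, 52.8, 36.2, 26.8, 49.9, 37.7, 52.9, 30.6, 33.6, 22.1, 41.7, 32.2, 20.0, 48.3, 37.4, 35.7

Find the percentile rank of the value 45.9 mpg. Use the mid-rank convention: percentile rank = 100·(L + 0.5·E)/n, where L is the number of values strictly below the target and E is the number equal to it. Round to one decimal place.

70.0

Sorted: 19.2, 20.0, 21.5, 22.1, 26.8, 29.5, 30.6, 32.2, 32.6, 33.6, 34.5, 35.0, 35.7, 36.2, 37.4, 37.7, 41.7, 45.9, 47.0, 47.5, 48.3, 49.9, 50.1, 52.8, 52.9.
Count below 45.9: L = 17; count equal: E = 1; n = 25.
Percentile rank = 100·(17 + 0.5·1)/25 = 100·17.5/25 = 70.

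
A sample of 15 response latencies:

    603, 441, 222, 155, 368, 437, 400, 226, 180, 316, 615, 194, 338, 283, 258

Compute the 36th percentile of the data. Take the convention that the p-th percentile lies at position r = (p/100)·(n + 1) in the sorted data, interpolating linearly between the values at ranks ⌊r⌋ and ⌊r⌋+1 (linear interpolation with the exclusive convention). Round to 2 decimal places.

250.32

Sorted: 155, 180, 194, 222, 226, 258, 283, 316, 338, 368, 400, 437, 441, 603, 615.
n = 15.
r = (36/100)·(15 + 1) = 5.76.
Rank 5 is 226 and rank 6 is 258.
Interpolate: 226 + 0.76·(258 − 226) = 226 + 0.76·32 = 250.32.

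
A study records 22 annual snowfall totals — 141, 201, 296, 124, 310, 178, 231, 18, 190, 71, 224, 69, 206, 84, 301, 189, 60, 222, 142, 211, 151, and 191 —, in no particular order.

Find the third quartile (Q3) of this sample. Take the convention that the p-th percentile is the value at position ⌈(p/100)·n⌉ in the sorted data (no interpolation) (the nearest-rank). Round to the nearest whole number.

222

Sorted: 18, 60, 69, 71, 84, 124, 141, 142, 151, 178, 189, 190, 191, 201, 206, 211, 222, 224, 231, 296, 301, 310.
n = 22.
Position = ⌈75/100 · 22⌉ = ⌈16.5⌉ = 17.
The value at rank 17 is 222.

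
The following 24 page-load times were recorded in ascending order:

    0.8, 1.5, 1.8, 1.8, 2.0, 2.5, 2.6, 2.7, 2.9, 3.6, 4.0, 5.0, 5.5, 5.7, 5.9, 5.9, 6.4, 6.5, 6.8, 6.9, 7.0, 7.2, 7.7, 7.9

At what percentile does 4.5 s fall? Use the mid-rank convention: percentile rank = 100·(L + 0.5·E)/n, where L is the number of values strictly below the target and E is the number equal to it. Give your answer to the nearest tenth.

Count below 4.5: L = 11; count equal: E = 0; n = 24.
Percentile rank = 100·(11 + 0.5·0)/24 = 100·11/24 = 45.83.

45.8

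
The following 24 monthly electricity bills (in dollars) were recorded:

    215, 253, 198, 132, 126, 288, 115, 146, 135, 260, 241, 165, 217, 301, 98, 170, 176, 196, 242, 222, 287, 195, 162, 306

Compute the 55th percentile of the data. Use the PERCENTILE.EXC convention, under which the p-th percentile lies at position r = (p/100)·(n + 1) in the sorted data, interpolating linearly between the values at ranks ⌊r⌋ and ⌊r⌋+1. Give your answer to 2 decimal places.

Sorted: 98, 115, 126, 132, 135, 146, 162, 165, 170, 176, 195, 196, 198, 215, 217, 222, 241, 242, 253, 260, 287, 288, 301, 306.
n = 24.
r = (55/100)·(24 + 1) = 13.75.
Rank 13 is 198 and rank 14 is 215.
Interpolate: 198 + 0.75·(215 − 198) = 198 + 0.75·17 = 210.75.

210.75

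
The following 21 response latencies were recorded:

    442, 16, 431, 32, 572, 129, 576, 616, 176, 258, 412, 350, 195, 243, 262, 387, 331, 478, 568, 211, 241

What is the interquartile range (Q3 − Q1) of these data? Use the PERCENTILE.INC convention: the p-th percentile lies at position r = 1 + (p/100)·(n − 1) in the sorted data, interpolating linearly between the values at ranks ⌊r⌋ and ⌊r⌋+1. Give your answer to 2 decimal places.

231.00

Sorted: 16, 32, 129, 176, 195, 211, 241, 243, 258, 262, 331, 350, 387, 412, 431, 442, 478, 568, 572, 576, 616.
n = 21.
P25: r = 6 (integer) → 211.
P75: r = 16 (integer) → 442.
Difference: 442 − 211 = 231.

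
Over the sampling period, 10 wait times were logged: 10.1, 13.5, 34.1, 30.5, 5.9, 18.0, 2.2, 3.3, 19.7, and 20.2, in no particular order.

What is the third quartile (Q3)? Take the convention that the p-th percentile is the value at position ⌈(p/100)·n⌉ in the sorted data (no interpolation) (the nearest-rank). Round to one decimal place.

20.2

Sorted: 2.2, 3.3, 5.9, 10.1, 13.5, 18.0, 19.7, 20.2, 30.5, 34.1.
n = 10.
Position = ⌈75/100 · 10⌉ = ⌈7.5⌉ = 8.
The value at rank 8 is 20.2.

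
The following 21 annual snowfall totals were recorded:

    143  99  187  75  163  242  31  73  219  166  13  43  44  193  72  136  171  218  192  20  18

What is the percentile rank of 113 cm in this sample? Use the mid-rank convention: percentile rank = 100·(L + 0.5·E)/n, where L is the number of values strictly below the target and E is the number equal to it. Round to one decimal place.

Sorted: 13, 18, 20, 31, 43, 44, 72, 73, 75, 99, 136, 143, 163, 166, 171, 187, 192, 193, 218, 219, 242.
Count below 113: L = 10; count equal: E = 0; n = 21.
Percentile rank = 100·(10 + 0.5·0)/21 = 100·10/21 = 47.62.

47.6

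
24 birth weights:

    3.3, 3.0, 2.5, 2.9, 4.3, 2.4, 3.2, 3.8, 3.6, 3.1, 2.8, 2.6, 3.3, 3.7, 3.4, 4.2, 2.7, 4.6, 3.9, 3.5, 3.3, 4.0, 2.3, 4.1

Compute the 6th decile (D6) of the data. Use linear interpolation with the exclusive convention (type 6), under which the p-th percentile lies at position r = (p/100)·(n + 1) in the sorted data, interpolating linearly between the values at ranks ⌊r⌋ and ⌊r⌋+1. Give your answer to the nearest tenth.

3.5

Sorted: 2.3, 2.4, 2.5, 2.6, 2.7, 2.8, 2.9, 3.0, 3.1, 3.2, 3.3, 3.3, 3.3, 3.4, 3.5, 3.6, 3.7, 3.8, 3.9, 4.0, 4.1, 4.2, 4.3, 4.6.
n = 24.
r = (60/100)·(24 + 1) = 15.
r is an integer, so P60 is the value at rank 15: 3.5.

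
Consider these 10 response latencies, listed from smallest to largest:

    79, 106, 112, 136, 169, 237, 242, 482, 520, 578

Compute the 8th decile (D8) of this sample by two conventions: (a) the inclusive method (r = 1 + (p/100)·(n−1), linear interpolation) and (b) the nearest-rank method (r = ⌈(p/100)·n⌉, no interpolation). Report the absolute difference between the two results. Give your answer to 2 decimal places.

n = 10.
(a) r = 8.2; between ranks 8 (482) and 9 (520): 489.6.
(b) the nearest-rank method: rank 8 → 482.
|489.6 − 482| = 7.6.

7.60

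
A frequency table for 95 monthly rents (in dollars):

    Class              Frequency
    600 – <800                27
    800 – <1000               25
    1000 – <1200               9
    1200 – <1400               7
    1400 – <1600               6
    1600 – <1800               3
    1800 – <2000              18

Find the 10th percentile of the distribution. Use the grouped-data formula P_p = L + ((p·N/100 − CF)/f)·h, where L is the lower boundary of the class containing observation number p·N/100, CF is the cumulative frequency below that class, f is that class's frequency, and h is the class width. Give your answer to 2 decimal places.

N = 95; target position k = 10/100 · 95 = 9.5.
Cumulative frequencies: 27, 52, 61, 68, 74, 77, 95.
Observation 9.5 falls in the class 600 – <800.
L = 600, CF = 0, f = 27, h = 200.
P10 = 600 + ((9.5 − 0)/27)·200 = 600 + 70.3704 = 670.37.

670.37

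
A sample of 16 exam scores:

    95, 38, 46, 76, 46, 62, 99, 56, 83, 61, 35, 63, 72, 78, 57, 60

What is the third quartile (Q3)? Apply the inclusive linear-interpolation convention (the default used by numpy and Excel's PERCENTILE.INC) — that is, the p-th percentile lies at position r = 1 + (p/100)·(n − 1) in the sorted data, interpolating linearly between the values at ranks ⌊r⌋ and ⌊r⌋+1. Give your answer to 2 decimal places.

76.50

Sorted: 35, 38, 46, 46, 56, 57, 60, 61, 62, 63, 72, 76, 78, 83, 95, 99.
n = 16.
r = 1 + (75/100)·(16 − 1) = 1 + 11.25 = 12.25.
Rank 12 is 76 and rank 13 is 78.
Interpolate: 76 + 0.25·(78 − 76) = 76 + 0.25·2 = 76.5.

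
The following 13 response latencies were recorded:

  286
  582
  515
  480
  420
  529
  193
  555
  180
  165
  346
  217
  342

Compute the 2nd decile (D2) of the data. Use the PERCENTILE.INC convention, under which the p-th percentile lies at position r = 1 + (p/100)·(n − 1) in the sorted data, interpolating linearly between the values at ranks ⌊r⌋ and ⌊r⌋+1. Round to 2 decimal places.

202.60

Sorted: 165, 180, 193, 217, 286, 342, 346, 420, 480, 515, 529, 555, 582.
n = 13.
r = 1 + (20/100)·(13 − 1) = 1 + 2.4 = 3.4.
Rank 3 is 193 and rank 4 is 217.
Interpolate: 193 + 0.4·(217 − 193) = 193 + 0.4·24 = 202.6.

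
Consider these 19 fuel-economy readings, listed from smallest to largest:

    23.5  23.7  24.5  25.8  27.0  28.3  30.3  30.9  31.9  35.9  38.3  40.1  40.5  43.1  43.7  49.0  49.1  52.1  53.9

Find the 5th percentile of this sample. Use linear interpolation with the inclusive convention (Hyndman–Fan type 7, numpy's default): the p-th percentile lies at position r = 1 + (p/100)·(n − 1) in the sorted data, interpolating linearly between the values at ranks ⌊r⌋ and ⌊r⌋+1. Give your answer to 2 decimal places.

n = 19.
r = 1 + (5/100)·(19 − 1) = 1 + 0.9 = 1.9.
Rank 1 is 23.5 and rank 2 is 23.7.
Interpolate: 23.5 + 0.9·(23.7 − 23.5) = 23.5 + 0.9·0.2 = 23.68.

23.68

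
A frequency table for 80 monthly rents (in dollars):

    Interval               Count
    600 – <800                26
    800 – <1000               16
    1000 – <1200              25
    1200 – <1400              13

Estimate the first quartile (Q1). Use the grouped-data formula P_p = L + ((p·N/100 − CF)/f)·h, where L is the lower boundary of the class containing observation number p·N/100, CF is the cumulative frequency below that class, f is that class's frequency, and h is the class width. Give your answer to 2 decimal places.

N = 80; target position k = 25/100 · 80 = 20.
Cumulative frequencies: 26, 42, 67, 80.
Observation 20 falls in the class 600 – <800.
L = 600, CF = 0, f = 26, h = 200.
P25 = 600 + ((20 − 0)/26)·200 = 600 + 153.846 = 753.846.

753.85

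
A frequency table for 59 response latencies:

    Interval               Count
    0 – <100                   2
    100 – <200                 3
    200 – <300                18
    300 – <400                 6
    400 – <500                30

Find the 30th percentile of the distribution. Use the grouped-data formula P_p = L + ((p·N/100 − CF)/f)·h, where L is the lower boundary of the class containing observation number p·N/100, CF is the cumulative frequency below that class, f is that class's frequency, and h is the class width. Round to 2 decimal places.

N = 59; target position k = 30/100 · 59 = 17.7.
Cumulative frequencies: 2, 5, 23, 29, 59.
Observation 17.7 falls in the class 200 – <300.
L = 200, CF = 5, f = 18, h = 100.
P30 = 200 + ((17.7 − 5)/18)·100 = 200 + 70.5556 = 270.556.

270.56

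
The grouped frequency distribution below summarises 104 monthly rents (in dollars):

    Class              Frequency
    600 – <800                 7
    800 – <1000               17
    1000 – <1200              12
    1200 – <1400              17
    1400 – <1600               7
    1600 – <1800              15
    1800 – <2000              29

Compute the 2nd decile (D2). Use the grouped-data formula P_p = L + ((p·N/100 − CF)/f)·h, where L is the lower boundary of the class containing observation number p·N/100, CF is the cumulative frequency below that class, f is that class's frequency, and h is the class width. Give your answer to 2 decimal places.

962.35

N = 104; target position k = 20/100 · 104 = 20.8.
Cumulative frequencies: 7, 24, 36, 53, 60, 75, 104.
Observation 20.8 falls in the class 800 – <1000.
L = 800, CF = 7, f = 17, h = 200.
P20 = 800 + ((20.8 − 7)/17)·200 = 800 + 162.353 = 962.353.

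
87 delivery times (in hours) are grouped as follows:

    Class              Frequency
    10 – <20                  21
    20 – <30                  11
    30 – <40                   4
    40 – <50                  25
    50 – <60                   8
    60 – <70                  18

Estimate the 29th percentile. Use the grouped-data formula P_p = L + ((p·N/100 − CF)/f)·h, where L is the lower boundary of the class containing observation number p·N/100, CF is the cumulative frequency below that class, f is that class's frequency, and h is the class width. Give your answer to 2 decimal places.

23.85

N = 87; target position k = 29/100 · 87 = 25.23.
Cumulative frequencies: 21, 32, 36, 61, 69, 87.
Observation 25.23 falls in the class 20 – <30.
L = 20, CF = 21, f = 11, h = 10.
P29 = 20 + ((25.23 − 21)/11)·10 = 20 + 3.84545 = 23.8455.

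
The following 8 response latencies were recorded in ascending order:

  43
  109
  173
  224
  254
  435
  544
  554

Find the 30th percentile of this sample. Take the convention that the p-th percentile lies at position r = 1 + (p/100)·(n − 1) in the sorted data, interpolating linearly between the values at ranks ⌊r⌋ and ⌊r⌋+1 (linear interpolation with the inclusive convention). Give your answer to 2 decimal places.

n = 8.
r = 1 + (30/100)·(8 − 1) = 1 + 2.1 = 3.1.
Rank 3 is 173 and rank 4 is 224.
Interpolate: 173 + 0.1·(224 − 173) = 173 + 0.1·51 = 178.1.

178.10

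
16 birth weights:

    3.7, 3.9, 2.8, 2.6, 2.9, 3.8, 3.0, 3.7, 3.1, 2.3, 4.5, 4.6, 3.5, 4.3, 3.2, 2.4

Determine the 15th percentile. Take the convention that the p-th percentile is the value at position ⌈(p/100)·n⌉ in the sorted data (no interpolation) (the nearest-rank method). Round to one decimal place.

2.6

Sorted: 2.3, 2.4, 2.6, 2.8, 2.9, 3.0, 3.1, 3.2, 3.5, 3.7, 3.7, 3.8, 3.9, 4.3, 4.5, 4.6.
n = 16.
Position = ⌈15/100 · 16⌉ = ⌈2.4⌉ = 3.
The value at rank 3 is 2.6.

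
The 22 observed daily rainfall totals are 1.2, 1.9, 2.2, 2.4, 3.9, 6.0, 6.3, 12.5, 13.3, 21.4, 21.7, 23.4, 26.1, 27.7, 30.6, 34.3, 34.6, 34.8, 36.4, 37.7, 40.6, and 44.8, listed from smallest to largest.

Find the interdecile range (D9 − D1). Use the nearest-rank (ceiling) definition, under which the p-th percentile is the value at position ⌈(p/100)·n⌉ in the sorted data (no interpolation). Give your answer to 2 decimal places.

35.50

n = 22.
P10: rank ⌈10/100·22⌉ = 3 → 2.2.
P90: rank ⌈90/100·22⌉ = 20 → 37.7.
Difference: 37.7 − 2.2 = 35.5.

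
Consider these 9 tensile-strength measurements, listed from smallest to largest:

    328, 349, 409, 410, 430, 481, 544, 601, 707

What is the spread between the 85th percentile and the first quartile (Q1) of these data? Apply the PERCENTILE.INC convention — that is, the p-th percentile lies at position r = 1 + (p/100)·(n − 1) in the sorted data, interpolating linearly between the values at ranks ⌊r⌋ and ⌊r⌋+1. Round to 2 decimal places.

180.60

n = 9.
P25: r = 3 (integer) → 409.
P85: r = 7.8; ranks 7–8 are 544, 601; interpolating gives 589.6.
Difference: 589.6 − 409 = 180.6.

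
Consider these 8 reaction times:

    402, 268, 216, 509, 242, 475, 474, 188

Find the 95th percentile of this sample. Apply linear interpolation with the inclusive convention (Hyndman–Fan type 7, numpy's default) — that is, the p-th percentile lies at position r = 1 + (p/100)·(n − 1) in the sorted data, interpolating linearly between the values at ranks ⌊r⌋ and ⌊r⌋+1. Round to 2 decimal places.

497.10

Sorted: 188, 216, 242, 268, 402, 474, 475, 509.
n = 8.
r = 1 + (95/100)·(8 − 1) = 1 + 6.65 = 7.65.
Rank 7 is 475 and rank 8 is 509.
Interpolate: 475 + 0.65·(509 − 475) = 475 + 0.65·34 = 497.1.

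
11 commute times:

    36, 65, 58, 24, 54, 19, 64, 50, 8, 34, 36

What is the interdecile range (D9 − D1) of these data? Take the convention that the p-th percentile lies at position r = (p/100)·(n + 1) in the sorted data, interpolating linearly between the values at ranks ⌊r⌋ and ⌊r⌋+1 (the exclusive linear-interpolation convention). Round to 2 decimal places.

Sorted: 8, 19, 24, 34, 36, 36, 50, 54, 58, 64, 65.
n = 11.
P10: r = 1.2; ranks 1–2 are 8, 19; interpolating gives 10.2.
P90: r = 10.8; ranks 10–11 are 64, 65; interpolating gives 64.8.
Difference: 64.8 − 10.2 = 54.6.

54.60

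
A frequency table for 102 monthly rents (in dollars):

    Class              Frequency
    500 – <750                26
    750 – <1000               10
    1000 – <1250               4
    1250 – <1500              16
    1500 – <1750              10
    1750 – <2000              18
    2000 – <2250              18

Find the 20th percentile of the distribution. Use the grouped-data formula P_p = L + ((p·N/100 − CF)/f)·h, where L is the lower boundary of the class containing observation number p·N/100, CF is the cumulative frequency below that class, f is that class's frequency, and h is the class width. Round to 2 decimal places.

N = 102; target position k = 20/100 · 102 = 20.4.
Cumulative frequencies: 26, 36, 40, 56, 66, 84, 102.
Observation 20.4 falls in the class 500 – <750.
L = 500, CF = 0, f = 26, h = 250.
P20 = 500 + ((20.4 − 0)/26)·250 = 500 + 196.154 = 696.154.

696.15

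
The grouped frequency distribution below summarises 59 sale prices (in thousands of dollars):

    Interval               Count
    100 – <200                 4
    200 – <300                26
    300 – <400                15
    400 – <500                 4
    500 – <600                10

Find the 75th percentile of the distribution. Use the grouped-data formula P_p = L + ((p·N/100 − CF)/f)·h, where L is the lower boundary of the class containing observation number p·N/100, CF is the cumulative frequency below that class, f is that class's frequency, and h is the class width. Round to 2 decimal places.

N = 59; target position k = 75/100 · 59 = 44.25.
Cumulative frequencies: 4, 30, 45, 49, 59.
Observation 44.25 falls in the class 300 – <400.
L = 300, CF = 30, f = 15, h = 100.
P75 = 300 + ((44.25 − 30)/15)·100 = 300 + 95 = 395.

395.00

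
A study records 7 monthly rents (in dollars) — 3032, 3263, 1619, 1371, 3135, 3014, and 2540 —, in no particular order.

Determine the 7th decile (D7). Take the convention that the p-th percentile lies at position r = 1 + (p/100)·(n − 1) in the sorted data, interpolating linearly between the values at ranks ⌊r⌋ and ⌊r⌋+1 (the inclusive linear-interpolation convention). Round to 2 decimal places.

3052.60

Sorted: 1371, 1619, 2540, 3014, 3032, 3135, 3263.
n = 7.
r = 1 + (70/100)·(7 − 1) = 1 + 4.2 = 5.2.
Rank 5 is 3032 and rank 6 is 3135.
Interpolate: 3032 + 0.2·(3135 − 3032) = 3032 + 0.2·103 = 3052.6.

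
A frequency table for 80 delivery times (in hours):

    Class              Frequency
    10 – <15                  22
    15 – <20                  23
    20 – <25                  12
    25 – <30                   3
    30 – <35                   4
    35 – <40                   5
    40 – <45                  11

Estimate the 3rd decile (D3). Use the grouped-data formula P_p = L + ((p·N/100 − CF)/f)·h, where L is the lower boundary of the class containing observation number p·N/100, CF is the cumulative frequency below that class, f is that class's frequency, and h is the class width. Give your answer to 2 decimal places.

15.43

N = 80; target position k = 30/100 · 80 = 24.
Cumulative frequencies: 22, 45, 57, 60, 64, 69, 80.
Observation 24 falls in the class 15 – <20.
L = 15, CF = 22, f = 23, h = 5.
P30 = 15 + ((24 − 22)/23)·5 = 15 + 0.434783 = 15.4348.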